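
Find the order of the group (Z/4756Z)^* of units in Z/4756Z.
(Z/4756Z)^* consists of the classes a with gcd(a, 4756) = 1, so its order is φ(4756). φ is multiplicative, with φ(p^e) = p^e − p^(e−1). Factorise 4756 = 2^2 · 29 · 41. Then
  φ(4756) = (2^2 − 2^1) · (29 − 1) · (41 − 1) = 2 · 28 · 40 = 2240.
Thus |(Z/4756Z)^*| = 2240.

Final answer: |(Z/4756Z)^*| = 2240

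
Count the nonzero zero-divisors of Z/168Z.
In Z/168Z each nonzero element is either a unit (gcd with 168 is 1) or a zero-divisor (gcd > 1). The number of units is φ(168): factorise 168 = 2^3 · 3 · 7, so φ(168) = (2^3 − 2^2) · (3 − 1) · (7 − 1) = 4 · 2 · 6 = 48. The nonzero elements number 168 − 1 = 167. Hence the nonzero zero-divisors number 167 − 48 = 119.

Final answer: Z/168Z has 119 nonzero zero-divisors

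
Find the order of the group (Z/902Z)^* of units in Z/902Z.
|(Z/902Z)^*| = 400

(Z/902Z)^* consists of the classes a with gcd(a, 902) = 1, so its order is φ(902). φ is multiplicative, with φ(p^e) = p^e − p^(e−1). Factorise 902 = 2 · 11 · 41. Then
  φ(902) = (2 − 1) · (11 − 1) · (41 − 1) = 1 · 10 · 40 = 400.
Thus |(Z/902Z)^*| = 400.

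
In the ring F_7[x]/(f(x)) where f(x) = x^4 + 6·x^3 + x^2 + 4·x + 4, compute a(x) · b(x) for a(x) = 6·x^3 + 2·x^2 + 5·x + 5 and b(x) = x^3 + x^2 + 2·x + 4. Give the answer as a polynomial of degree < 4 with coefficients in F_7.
a · b ≡ 6·x^3 + 6·x + 3 (mod f(x))

Multiply as integer polynomials: a · b = 6·x^6 + 8·x^5 + 19·x^4 + 38·x^3 + 23·x^2 + 30·x + 20. Reducing coefficients mod 7: a · b ≡ 6·x^6 + x^5 + 5·x^4 + 3·x^3 + 2·x^2 + 2·x + 6. Now divide by f(x) = x^4 + 6·x^3 + x^2 + 4·x + 4 in F_7[x], eliminating the leading term at each step:
  leading term 6·x^6: subtract (6·x^2)·f(x) = 6·x^6 + x^5 + 6·x^4 + 3·x^3 + 3·x^2, leaving 6·x^4 + 6·x^2 + 2·x + 6 (coefficients mod 7)
  leading term 6·x^4: subtract (6)·f(x) = 6·x^4 + x^3 + 6·x^2 + 3·x + 3, leaving 6·x^3 + 6·x + 3 (coefficients mod 7)
The degree is now < 4, so this is the remainder. Hence a · b ≡ 6·x^3 + 6·x + 3 in F_7[x]/(f).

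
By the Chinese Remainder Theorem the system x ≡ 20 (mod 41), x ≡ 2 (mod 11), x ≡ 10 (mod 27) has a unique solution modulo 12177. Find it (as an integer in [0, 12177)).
x ≡ 2521 (mod 12177); the representative in [0, 12177) is 2521

The moduli 41, 11, 27 are pairwise coprime, so by the CRT there is a unique solution mod 41·11·27 = 12177.
Solve by successive substitution. Start with x ≡ 20 (mod 41).
  Combine with x ≡ 2 (mod 11): write x = 20 + 41·t and require 20 + 41·t ≡ 2 (mod 11), i.e. 41·t ≡ 2 − 20 ≡ 4 (mod 11). Since 41^(−1) ≡ 7 (mod 11) (41 ≡ 8 (mod 11)), t ≡ 7·4 ≡ 6 (mod 11). So x ≡ 20 + 41·6 = 266 (mod 451).
  Combine with x ≡ 10 (mod 27): write x = 266 + 451·t and require 266 + 451·t ≡ 10 (mod 27), i.e. 451·t ≡ 10 − 266 ≡ 14 (mod 27). Since 451^(−1) ≡ 10 (mod 27) (451 ≡ 19 (mod 27)), t ≡ 10·14 ≡ 5 (mod 27). So x ≡ 266 + 451·5 = 2521 (mod 12177).
Unique solution in [0, 12177): x = 2521.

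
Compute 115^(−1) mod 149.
115^(−1) ≡ 92 (mod 149)

Apply the extended Euclidean algorithm to (149, 115), tracking rows (r, s, t) with s·149 + t·115 = r. Each division r_prev = q·r_cur + r_new produces the new row as (previous row) − q·(current row):
  row A: (149, 1, 0)   [1·149 + 0·115 = 149]
  row B: (115, 0, 1)   [0·149 + 1·115 = 115]
  149 = 1·115 + 34   → row C = row A − 1·row B = (34, 1, −1)   [check: 1·149 − 1·115 = 34]
  115 = 3·34 + 13   → row D = row B − 3·row C = (13, −3, 4)   [check: −3·149 + 4·115 = 13]
  34 = 2·13 + 8   → row E = row C − 2·row D = (8, 7, −9)   [check: 7·149 − 9·115 = 8]
  13 = 1·8 + 5   → row F = row D − 1·row E = (5, −10, 13)   [check: −10·149 + 13·115 = 5]
  8 = 1·5 + 3   → row G = row E − 1·row F = (3, 17, −22)   [check: 17·149 − 22·115 = 3]
  5 = 1·3 + 2   → row H = row F − 1·row G = (2, −27, 35)   [check: −27·149 + 35·115 = 2]
  3 = 1·2 + 1   → row I = row G − 1·row H = (1, 44, −57)   [check: 44·149 − 57·115 = 1]
  2 = 2·1 + 0   → remainder 0, stop. gcd = 1 (last nonzero row I).
The gcd is 1, so 115 is invertible mod 149. The last nonzero row gives 44·149 − 57·115 = 1, so t = −57. So 115^(−1) ≡ −57 ≡ 92 (mod 149). Verify: 115 · 92 = 10580 ≡ 1 (mod 149). ✓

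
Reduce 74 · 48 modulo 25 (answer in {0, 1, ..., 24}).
2

Reduce the factors first: 74 ≡ 24, 48 ≡ 23 (mod 25), so 74 · 48 ≡ 24 · 23 (mod 25). 24 · 23 = 552. Dividing by 25: 552 = 22·25 + 2. So (74 · 48) mod 25 = 2.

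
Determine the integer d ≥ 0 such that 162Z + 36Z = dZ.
(162, 36) = (18); d = 18

In the PID Z, (a, b) is generated by gcd(a, b). Compute gcd(162, 36) with the extended Euclidean algorithm, tracking rows (r, s, t) with s·162 + t·36 = r:
  row A: (162, 1, 0)   [1·162 + 0·36 = 162]
  row B: (36, 0, 1)   [0·162 + 1·36 = 36]
  162 = 4·36 + 18   → row C = row A − 4·row B = (18, 1, −4)   [check: 1·162 − 4·36 = 18]
  36 = 2·18 + 0   → remainder 0, stop. gcd = 18 (last nonzero row C).
So gcd(162, 36) = 18, with Bézout identity 1·162 − 4·36 = 18. Containment (⊇): the Bézout identity exhibits 18 as an element of (162, 36), giving (18) ⊆ (162, 36). Containment (⊆): since 18 | 162 and 18 | 36 (162 = 18·9, 36 = 18·2), every Z-linear combination of 162 and 36 is divisible by 18, so (162, 36) ⊆ (18). Therefore (162, 36) = (18), d = 18.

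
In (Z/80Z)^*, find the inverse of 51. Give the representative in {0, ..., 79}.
51^(−1) ≡ 11 (mod 80)

Apply the extended Euclidean algorithm to (80, 51), tracking rows (r, s, t) with s·80 + t·51 = r. Each division r_prev = q·r_cur + r_new produces the new row as (previous row) − q·(current row):
  row A: (80, 1, 0)   [1·80 + 0·51 = 80]
  row B: (51, 0, 1)   [0·80 + 1·51 = 51]
  80 = 1·51 + 29   → row C = row A − 1·row B = (29, 1, −1)   [check: 1·80 − 1·51 = 29]
  51 = 1·29 + 22   → row D = row B − 1·row C = (22, −1, 2)   [check: −1·80 + 2·51 = 22]
  29 = 1·22 + 7   → row E = row C − 1·row D = (7, 2, −3)   [check: 2·80 − 3·51 = 7]
  22 = 3·7 + 1   → row F = row D − 3·row E = (1, −7, 11)   [check: −7·80 + 11·51 = 1]
  7 = 7·1 + 0   → remainder 0, stop. gcd = 1 (last nonzero row F).
The gcd is 1, so 51 is invertible mod 80. The last nonzero row gives −7·80 + 11·51 = 1, so t = 11. So 51^(−1) ≡ 11 (mod 80). Verify: 51 · 11 = 561 ≡ 1 (mod 80). ✓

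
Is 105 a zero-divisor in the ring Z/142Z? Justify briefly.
gcd(105, 142) = 1, so 105 is a unit in Z/142Z (it has a multiplicative inverse). A unit cannot be a zero-divisor: if 105·b ≡ 0 then multiplying both sides by 105^(−1) gives b ≡ 0. So 105 is not a zero-divisor.

Final answer: NO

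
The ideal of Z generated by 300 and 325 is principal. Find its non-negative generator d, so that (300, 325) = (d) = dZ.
In the PID Z, (a, b) is generated by gcd(a, b). Compute gcd(325, 300) with the extended Euclidean algorithm, tracking rows (r, s, t) with s·325 + t·300 = r:
  row A: (325, 1, 0)   [1·325 + 0·300 = 325]
  row B: (300, 0, 1)   [0·325 + 1·300 = 300]
  325 = 1·300 + 25   → row C = row A − 1·row B = (25, 1, −1)   [check: 1·325 − 1·300 = 25]
  300 = 12·25 + 0   → remainder 0, stop. gcd = 25 (last nonzero row C).
So gcd(300, 325) = 25, with Bézout identity 1·325 − 1·300 = 25. Containment (⊇): the Bézout identity exhibits 25 as an element of (300, 325), giving (25) ⊆ (300, 325). Containment (⊆): since 25 | 300 and 25 | 325 (300 = 25·12, 325 = 25·13), every Z-linear combination of 300 and 325 is divisible by 25, so (300, 325) ⊆ (25). Therefore (300, 325) = (25), d = 25.

Final answer: (300, 325) = (25); d = 25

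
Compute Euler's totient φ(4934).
φ(4934) = 2466

φ is multiplicative, with φ(p^e) = p^e − p^(e−1). Factorise 4934 = 2 · 2467. Then
  φ(4934) = (2 − 1) · (2467 − 1) = 1 · 2466 = 2466.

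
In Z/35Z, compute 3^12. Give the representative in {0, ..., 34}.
Use repeated squaring. Binary(12) = 1100. Walk through the bits of the exponent 12 left-to-right: at each bit after the leading one, square the running value, then multiply by 3 if the bit is 1 (always reducing mod 35):
  bit 1 = 1 (leading): start with 3.
  bit 2 = 1: square 3^2 = 9; bit is 1, so multiply 9·3 = 27 (mod 35).
  bit 3 = 0: square 27^2 = 729 ≡ 29 (mod 35).
  bit 4 = 0: square 29^2 = 841 ≡ 1 (mod 35).
Final value: 3^12 ≡ 1 (mod 35).

Final answer: 1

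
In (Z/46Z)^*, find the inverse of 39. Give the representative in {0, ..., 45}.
39^(−1) ≡ 13 (mod 46)

Apply the extended Euclidean algorithm to (46, 39), tracking rows (r, s, t) with s·46 + t·39 = r. Each division r_prev = q·r_cur + r_new produces the new row as (previous row) − q·(current row):
  row A: (46, 1, 0)   [1·46 + 0·39 = 46]
  row B: (39, 0, 1)   [0·46 + 1·39 = 39]
  46 = 1·39 + 7   → row C = row A − 1·row B = (7, 1, −1)   [check: 1·46 − 1·39 = 7]
  39 = 5·7 + 4   → row D = row B − 5·row C = (4, −5, 6)   [check: −5·46 + 6·39 = 4]
  7 = 1·4 + 3   → row E = row C − 1·row D = (3, 6, −7)   [check: 6·46 − 7·39 = 3]
  4 = 1·3 + 1   → row F = row D − 1·row E = (1, −11, 13)   [check: −11·46 + 13·39 = 1]
  3 = 3·1 + 0   → remainder 0, stop. gcd = 1 (last nonzero row F).
The gcd is 1, so 39 is invertible mod 46. The last nonzero row gives −11·46 + 13·39 = 1, so t = 13. So 39^(−1) ≡ 13 (mod 46). Verify: 39 · 13 = 507 ≡ 1 (mod 46). ✓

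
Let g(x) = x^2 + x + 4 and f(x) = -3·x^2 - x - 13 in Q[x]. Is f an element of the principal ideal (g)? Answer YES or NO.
In Q[x] the ideal (g) consists of all multiples of g, so f ∈ (g) iff g | f, i.e. iff the remainder of f on division by g is 0. Divide f by g (g is monic, so eliminate the leading term of the running remainder at each step):
  leading term -3·x^2: subtract (-3)·g(x) = -3·x^2 - 3·x - 12, leaving 2·x - 1
The remainder r(x) = 2·x - 1 ≠ 0 (and deg r < deg g), so g ∤ f, i.e. f ∉ (g).

Final answer: NO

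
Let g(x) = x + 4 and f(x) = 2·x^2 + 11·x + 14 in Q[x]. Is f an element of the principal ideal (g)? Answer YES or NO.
NO

In Q[x] the ideal (g) consists of all multiples of g, so f ∈ (g) iff g | f, i.e. iff the remainder of f on division by g is 0. Divide f by g (g is monic, so eliminate the leading term of the running remainder at each step):
  leading term 2·x^2: subtract (2·x)·g(x) = 2·x^2 + 8·x, leaving 3·x + 14
  leading term 3·x: subtract (3)·g(x) = 3·x + 12, leaving 2
The remainder r(x) = 2 ≠ 0 (and deg r < deg g), so g ∤ f, i.e. f ∉ (g).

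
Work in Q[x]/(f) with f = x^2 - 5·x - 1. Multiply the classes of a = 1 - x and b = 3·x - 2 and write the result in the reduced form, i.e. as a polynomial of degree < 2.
First multiply in Q[x] without reducing: a · b = -3·x^2 + 5·x - 2. Now divide by f(x) = x^2 - 5·x - 1, eliminating the leading term at each step:
  leading term -3·x^2: subtract (-3)·f(x) = -3·x^2 + 15·x + 3, leaving -10·x - 5
The degree is now < 2, so this is the remainder. Hence a · b ≡ -10·x - 5 in Q[x]/(f).

Final answer: a · b ≡ -10·x - 5 (mod f(x))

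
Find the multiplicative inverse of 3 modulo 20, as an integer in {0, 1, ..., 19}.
3^(−1) ≡ 7 (mod 20)

Apply the extended Euclidean algorithm to (20, 3), tracking rows (r, s, t) with s·20 + t·3 = r. Each division r_prev = q·r_cur + r_new produces the new row as (previous row) − q·(current row):
  row A: (20, 1, 0)   [1·20 + 0·3 = 20]
  row B: (3, 0, 1)   [0·20 + 1·3 = 3]
  20 = 6·3 + 2   → row C = row A − 6·row B = (2, 1, −6)   [check: 1·20 − 6·3 = 2]
  3 = 1·2 + 1   → row D = row B − 1·row C = (1, −1, 7)   [check: −1·20 + 7·3 = 1]
  2 = 2·1 + 0   → remainder 0, stop. gcd = 1 (last nonzero row D).
The gcd is 1, so 3 is invertible mod 20. The last nonzero row gives −1·20 + 7·3 = 1, so t = 7. So 3^(−1) ≡ 7 (mod 20). Verify: 3 · 7 = 21 ≡ 1 (mod 20). ✓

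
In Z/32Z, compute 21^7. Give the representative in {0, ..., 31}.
29

Use repeated squaring. Binary(7) = 111. Walk through the bits of the exponent 7 left-to-right: at each bit after the leading one, square the running value, then multiply by 21 if the bit is 1 (always reducing mod 32):
  bit 1 = 1 (leading): start with 21.
  bit 2 = 1: square 21^2 = 441 ≡ 25; bit is 1, so multiply 25·21 = 525 ≡ 13 (mod 32).
  bit 3 = 1: square 13^2 = 169 ≡ 9; bit is 1, so multiply 9·21 = 189 ≡ 29 (mod 32).
Final value: 21^7 ≡ 29 (mod 32).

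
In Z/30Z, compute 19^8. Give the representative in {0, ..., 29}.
1

Use repeated squaring. Binary(8) = 1000. Walk through the bits of the exponent 8 left-to-right: at each bit after the leading one, square the running value, then multiply by 19 if the bit is 1 (always reducing mod 30):
  bit 1 = 1 (leading): start with 19.
  bit 2 = 0: square 19^2 = 361 ≡ 1 (mod 30).
  bit 3 = 0: square 1^2 = 1 (mod 30).
  bit 4 = 0: square 1^2 = 1 (mod 30).
Final value: 19^8 ≡ 1 (mod 30).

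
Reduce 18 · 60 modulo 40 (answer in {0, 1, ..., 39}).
Reduce the factors first: 60 ≡ 20 (mod 40), so 18 · 60 ≡ 18 · 20 (mod 40). 18 · 20 = 360. Dividing by 40: 360 = 9·40 + 0. So (18 · 60) mod 40 = 0.

Final answer: 0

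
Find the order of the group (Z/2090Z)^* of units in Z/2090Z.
|(Z/2090Z)^*| = 720

(Z/2090Z)^* consists of the classes a with gcd(a, 2090) = 1, so its order is φ(2090). φ is multiplicative, with φ(p^e) = p^e − p^(e−1). Factorise 2090 = 2 · 5 · 11 · 19. Then
  φ(2090) = (2 − 1) · (5 − 1) · (11 − 1) · (19 − 1) = 1 · 4 · 10 · 18 = 720.
Thus |(Z/2090Z)^*| = 720.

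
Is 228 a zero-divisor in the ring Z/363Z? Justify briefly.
gcd(228, 363) = 3 > 1, so 228 is not a unit in Z/363Z. In Z/nZ every nonzero non-unit is a zero-divisor: explicitly, take b = 363/gcd = 121 ≠ 0 (mod 363); then 228·121 = 27588 = 76·363, i.e. 228·121 ≡ 0 (mod 363). So 228 is a zero-divisor.

Final answer: YES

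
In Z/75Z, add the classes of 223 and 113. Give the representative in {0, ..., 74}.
Reduce the summands first: 223 ≡ 73, 113 ≡ 38 (mod 75), so 223 + 113 ≡ 73 + 38 (mod 75). 73 + 38 = 111; 111 = 1·75 + 36, so (223 + 113) mod 75 = 36.

Final answer: 36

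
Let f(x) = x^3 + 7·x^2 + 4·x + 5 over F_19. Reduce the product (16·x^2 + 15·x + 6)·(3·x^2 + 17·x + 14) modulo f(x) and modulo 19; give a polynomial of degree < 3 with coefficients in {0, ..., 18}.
a · b ≡ x^2 + 15·x + 8 (mod f(x))

Multiply as integer polynomials: a · b = 48·x^4 + 317·x^3 + 497·x^2 + 312·x + 84. Reducing coefficients mod 19: a · b ≡ 10·x^4 + 13·x^3 + 3·x^2 + 8·x + 8. Now divide by f(x) = x^3 + 7·x^2 + 4·x + 5 in F_19[x], eliminating the leading term at each step:
  leading term 10·x^4: subtract (10·x)·f(x) = 10·x^4 + 13·x^3 + 2·x^2 + 12·x, leaving x^2 + 15·x + 8 (coefficients mod 19)
The degree is now < 3, so this is the remainder. Hence a · b ≡ x^2 + 15·x + 8 in F_19[x]/(f).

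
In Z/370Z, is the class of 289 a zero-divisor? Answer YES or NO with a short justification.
gcd(289, 370) = 1, so 289 is a unit in Z/370Z (it has a multiplicative inverse). A unit cannot be a zero-divisor: if 289·b ≡ 0 then multiplying both sides by 289^(−1) gives b ≡ 0. So 289 is not a zero-divisor.

Final answer: NO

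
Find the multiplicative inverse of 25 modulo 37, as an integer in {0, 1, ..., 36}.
25^(−1) ≡ 3 (mod 37)

Apply the extended Euclidean algorithm to (37, 25), tracking rows (r, s, t) with s·37 + t·25 = r. Each division r_prev = q·r_cur + r_new produces the new row as (previous row) − q·(current row):
  row A: (37, 1, 0)   [1·37 + 0·25 = 37]
  row B: (25, 0, 1)   [0·37 + 1·25 = 25]
  37 = 1·25 + 12   → row C = row A − 1·row B = (12, 1, −1)   [check: 1·37 − 1·25 = 12]
  25 = 2·12 + 1   → row D = row B − 2·row C = (1, −2, 3)   [check: −2·37 + 3·25 = 1]
  12 = 12·1 + 0   → remainder 0, stop. gcd = 1 (last nonzero row D).
The gcd is 1, so 25 is invertible mod 37. The last nonzero row gives −2·37 + 3·25 = 1, so t = 3. So 25^(−1) ≡ 3 (mod 37). Verify: 25 · 3 = 75 ≡ 1 (mod 37). ✓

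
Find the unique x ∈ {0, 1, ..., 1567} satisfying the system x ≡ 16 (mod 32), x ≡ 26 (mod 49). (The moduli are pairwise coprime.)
The moduli 32, 49 are pairwise coprime, so by the CRT there is a unique solution mod 32·49 = 1568.
Solve by successive substitution. Start with x ≡ 16 (mod 32).
  Combine with x ≡ 26 (mod 49): write x = 16 + 32·t and require 16 + 32·t ≡ 26 (mod 49), i.e. 32·t ≡ 26 − 16 ≡ 10 (mod 49). Since 32^(−1) ≡ 23 (mod 49), t ≡ 23·10 ≡ 34 (mod 49). So x ≡ 16 + 32·34 = 1104 (mod 1568).
Unique solution in [0, 1568): x = 1104.

Final answer: x ≡ 1104 (mod 1568); the representative in [0, 1568) is 1104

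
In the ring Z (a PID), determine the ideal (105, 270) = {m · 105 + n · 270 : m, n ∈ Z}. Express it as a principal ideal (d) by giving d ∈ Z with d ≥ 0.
(105, 270) = (15); d = 15

In the PID Z, (a, b) is generated by gcd(a, b). Compute gcd(270, 105) with the extended Euclidean algorithm, tracking rows (r, s, t) with s·270 + t·105 = r:
  row A: (270, 1, 0)   [1·270 + 0·105 = 270]
  row B: (105, 0, 1)   [0·270 + 1·105 = 105]
  270 = 2·105 + 60   → row C = row A − 2·row B = (60, 1, −2)   [check: 1·270 − 2·105 = 60]
  105 = 1·60 + 45   → row D = row B − 1·row C = (45, −1, 3)   [check: −1·270 + 3·105 = 45]
  60 = 1·45 + 15   → row E = row C − 1·row D = (15, 2, −5)   [check: 2·270 − 5·105 = 15]
  45 = 3·15 + 0   → remainder 0, stop. gcd = 15 (last nonzero row E).
So gcd(105, 270) = 15, with Bézout identity 2·270 − 5·105 = 15. Containment (⊇): the Bézout identity exhibits 15 as an element of (105, 270), giving (15) ⊆ (105, 270). Containment (⊆): since 15 | 105 and 15 | 270 (105 = 15·7, 270 = 15·18), every Z-linear combination of 105 and 270 is divisible by 15, so (105, 270) ⊆ (15). Therefore (105, 270) = (15), d = 15.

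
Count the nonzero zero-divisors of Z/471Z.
In Z/471Z each nonzero element is either a unit (gcd with 471 is 1) or a zero-divisor (gcd > 1). The number of units is φ(471): factorise 471 = 3 · 157, so φ(471) = (3 − 1) · (157 − 1) = 2 · 156 = 312. The nonzero elements number 471 − 1 = 470. Hence the nonzero zero-divisors number 470 − 312 = 158.

Final answer: Z/471Z has 158 nonzero zero-divisors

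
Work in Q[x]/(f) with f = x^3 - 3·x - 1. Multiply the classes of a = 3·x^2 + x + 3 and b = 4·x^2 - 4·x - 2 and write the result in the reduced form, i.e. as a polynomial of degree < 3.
First multiply in Q[x] without reducing: a · b = 12·x^4 - 8·x^3 + 2·x^2 - 14·x - 6. Now divide by f(x) = x^3 - 3·x - 1, eliminating the leading term at each step:
  leading term 12·x^4: subtract (12·x)·f(x) = 12·x^4 - 36·x^2 - 12·x, leaving -8·x^3 + 38·x^2 - 2·x - 6
  leading term -8·x^3: subtract (-8)·f(x) = -8·x^3 + 24·x + 8, leaving 38·x^2 - 26·x - 14
The degree is now < 3, so this is the remainder. Hence a · b ≡ 38·x^2 - 26·x - 14 in Q[x]/(f).

Final answer: a · b ≡ 38·x^2 - 26·x - 14 (mod f(x))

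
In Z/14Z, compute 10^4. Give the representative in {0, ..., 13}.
Use repeated squaring. Binary(4) = 100. Walk through the bits of the exponent 4 left-to-right: at each bit after the leading one, square the running value, then multiply by 10 if the bit is 1 (always reducing mod 14):
  bit 1 = 1 (leading): start with 10.
  bit 2 = 0: square 10^2 = 100 ≡ 2 (mod 14).
  bit 3 = 0: square 2^2 = 4 (mod 14).
Final value: 10^4 ≡ 4 (mod 14).

Final answer: 4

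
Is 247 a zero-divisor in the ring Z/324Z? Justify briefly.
gcd(247, 324) = 1, so 247 is a unit in Z/324Z (it has a multiplicative inverse). A unit cannot be a zero-divisor: if 247·b ≡ 0 then multiplying both sides by 247^(−1) gives b ≡ 0. So 247 is not a zero-divisor.

Final answer: NO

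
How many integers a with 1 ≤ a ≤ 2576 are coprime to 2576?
1056

The number of a ∈ {1, ..., 2576} with gcd(a, 2576) = 1 is by definition Euler's totient φ(2576). φ is multiplicative, with φ(p^e) = p^e − p^(e−1). Factorise 2576 = 2^4 · 7 · 23. Then
  φ(2576) = (2^4 − 2^3) · (7 − 1) · (23 − 1) = 8 · 6 · 22 = 1056.
So there are 1056 such integers.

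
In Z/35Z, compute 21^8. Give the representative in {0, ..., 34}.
21

Use repeated squaring. Binary(8) = 1000. Walk through the bits of the exponent 8 left-to-right: at each bit after the leading one, square the running value, then multiply by 21 if the bit is 1 (always reducing mod 35):
  bit 1 = 1 (leading): start with 21.
  bit 2 = 0: square 21^2 = 441 ≡ 21 (mod 35).
  bit 3 = 0: square 21^2 = 441 ≡ 21 (mod 35).
  bit 4 = 0: square 21^2 = 441 ≡ 21 (mod 35).
Final value: 21^8 ≡ 21 (mod 35).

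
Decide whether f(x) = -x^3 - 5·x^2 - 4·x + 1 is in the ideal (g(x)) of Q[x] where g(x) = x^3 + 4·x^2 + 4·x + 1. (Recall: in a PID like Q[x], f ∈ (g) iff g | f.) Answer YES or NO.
NO

In Q[x] the ideal (g) consists of all multiples of g, so f ∈ (g) iff g | f, i.e. iff the remainder of f on division by g is 0. Divide f by g (g is monic, so eliminate the leading term of the running remainder at each step):
  leading term -x^3: subtract (-1)·g(x) = -x^3 - 4·x^2 - 4·x - 1, leaving 2 - x^2
The remainder r(x) = 2 - x^2 ≠ 0 (and deg r < deg g), so g ∤ f, i.e. f ∉ (g).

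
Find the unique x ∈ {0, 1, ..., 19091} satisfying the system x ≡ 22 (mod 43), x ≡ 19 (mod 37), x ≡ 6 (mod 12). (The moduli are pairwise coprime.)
The moduli 43, 37, 12 are pairwise coprime, so by the CRT there is a unique solution mod 43·37·12 = 19092.
Solve by successive substitution. Start with x ≡ 22 (mod 43).
  Combine with x ≡ 19 (mod 37): write x = 22 + 43·t and require 22 + 43·t ≡ 19 (mod 37), i.e. 43·t ≡ 19 − 22 ≡ 34 (mod 37). Since 43^(−1) ≡ 31 (mod 37) (43 ≡ 6 (mod 37)), t ≡ 31·34 ≡ 18 (mod 37). So x ≡ 22 + 43·18 = 796 (mod 1591).
  Combine with x ≡ 6 (mod 12): write x = 796 + 1591·t and require 796 + 1591·t ≡ 6 (mod 12), i.e. 1591·t ≡ 6 − 796 ≡ 2 (mod 12). Since 1591^(−1) ≡ 7 (mod 12) (1591 ≡ 7 (mod 12)), t ≡ 7·2 ≡ 2 (mod 12). So x ≡ 796 + 1591·2 = 3978 (mod 19092).
Unique solution in [0, 19092): x = 3978.

Final answer: x ≡ 3978 (mod 19092); the representative in [0, 19092) is 3978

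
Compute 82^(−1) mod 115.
82^(−1) ≡ 108 (mod 115)

Apply the extended Euclidean algorithm to (115, 82), tracking rows (r, s, t) with s·115 + t·82 = r. Each division r_prev = q·r_cur + r_new produces the new row as (previous row) − q·(current row):
  row A: (115, 1, 0)   [1·115 + 0·82 = 115]
  row B: (82, 0, 1)   [0·115 + 1·82 = 82]
  115 = 1·82 + 33   → row C = row A − 1·row B = (33, 1, −1)   [check: 1·115 − 1·82 = 33]
  82 = 2·33 + 16   → row D = row B − 2·row C = (16, −2, 3)   [check: −2·115 + 3·82 = 16]
  33 = 2·16 + 1   → row E = row C − 2·row D = (1, 5, −7)   [check: 5·115 − 7·82 = 1]
  16 = 16·1 + 0   → remainder 0, stop. gcd = 1 (last nonzero row E).
The gcd is 1, so 82 is invertible mod 115. The last nonzero row gives 5·115 − 7·82 = 1, so t = −7. So 82^(−1) ≡ −7 ≡ 108 (mod 115). Verify: 82 · 108 = 8856 ≡ 1 (mod 115). ✓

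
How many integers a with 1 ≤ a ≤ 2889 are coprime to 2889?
The number of a ∈ {1, ..., 2889} with gcd(a, 2889) = 1 is by definition Euler's totient φ(2889). φ is multiplicative, with φ(p^e) = p^e − p^(e−1). Factorise 2889 = 3^3 · 107. Then
  φ(2889) = (3^3 − 3^2) · (107 − 1) = 18 · 106 = 1908.
So there are 1908 such integers.

Final answer: 1908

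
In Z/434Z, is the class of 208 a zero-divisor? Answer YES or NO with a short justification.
gcd(208, 434) = 2 > 1, so 208 is not a unit in Z/434Z. In Z/nZ every nonzero non-unit is a zero-divisor: explicitly, take b = 434/gcd = 217 ≠ 0 (mod 434); then 208·217 = 45136 = 104·434, i.e. 208·217 ≡ 0 (mod 434). So 208 is a zero-divisor.

Final answer: YES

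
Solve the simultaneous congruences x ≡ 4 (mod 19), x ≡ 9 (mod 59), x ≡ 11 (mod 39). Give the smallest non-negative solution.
x ≡ 7148 (mod 43719); the representative in [0, 43719) is 7148

The moduli 19, 59, 39 are pairwise coprime, so by the CRT there is a unique solution mod 19·59·39 = 43719.
Solve by successive substitution. Start with x ≡ 4 (mod 19).
  Combine with x ≡ 9 (mod 59): write x = 4 + 19·t and require 4 + 19·t ≡ 9 (mod 59), i.e. 19·t ≡ 9 − 4 ≡ 5 (mod 59). Since 19^(−1) ≡ 28 (mod 59), t ≡ 28·5 ≡ 22 (mod 59). So x ≡ 4 + 19·22 = 422 (mod 1121).
  Combine with x ≡ 11 (mod 39): write x = 422 + 1121·t and require 422 + 1121·t ≡ 11 (mod 39), i.e. 1121·t ≡ 11 − 422 ≡ 18 (mod 39). Since 1121^(−1) ≡ 35 (mod 39) (1121 ≡ 29 (mod 39)), t ≡ 35·18 ≡ 6 (mod 39). So x ≡ 422 + 1121·6 = 7148 (mod 43719).
Unique solution in [0, 43719): x = 7148.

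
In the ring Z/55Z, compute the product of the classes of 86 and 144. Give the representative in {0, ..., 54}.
9

Reduce the factors first: 86 ≡ 31, 144 ≡ 34 (mod 55), so 86 · 144 ≡ 31 · 34 (mod 55). 31 · 34 = 1054. Dividing by 55: 1054 = 19·55 + 9. So (86 · 144) mod 55 = 9.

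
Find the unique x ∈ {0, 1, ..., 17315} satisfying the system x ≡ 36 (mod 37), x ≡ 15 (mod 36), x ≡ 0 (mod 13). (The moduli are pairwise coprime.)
x ≡ 16575 (mod 17316); the representative in [0, 17316) is 16575

The moduli 37, 36, 13 are pairwise coprime, so by the CRT there is a unique solution mod 37·36·13 = 17316.
Solve by successive substitution. Start with x ≡ 36 (mod 37).
  Combine with x ≡ 15 (mod 36): write x = 36 + 37·t and require 36 + 37·t ≡ 15 (mod 36), i.e. 37·t ≡ 15 − 36 ≡ 15 (mod 36). Since 37^(−1) ≡ 1 (mod 36) (37 ≡ 1 (mod 36)), t ≡ 1·15 ≡ 15 (mod 36). So x ≡ 36 + 37·15 = 591 (mod 1332).
  Combine with x ≡ 0 (mod 13): write x = 591 + 1332·t and require 591 + 1332·t ≡ 0 (mod 13), i.e. 1332·t ≡ 0 − 591 ≡ 7 (mod 13). Since 1332^(−1) ≡ 11 (mod 13) (1332 ≡ 6 (mod 13)), t ≡ 11·7 ≡ 12 (mod 13). So x ≡ 591 + 1332·12 = 16575 (mod 17316).
Unique solution in [0, 17316): x = 16575.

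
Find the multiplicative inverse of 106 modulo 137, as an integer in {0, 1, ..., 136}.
Apply the extended Euclidean algorithm to (137, 106), tracking rows (r, s, t) with s·137 + t·106 = r. Each division r_prev = q·r_cur + r_new produces the new row as (previous row) − q·(current row):
  row A: (137, 1, 0)   [1·137 + 0·106 = 137]
  row B: (106, 0, 1)   [0·137 + 1·106 = 106]
  137 = 1·106 + 31   → row C = row A − 1·row B = (31, 1, −1)   [check: 1·137 − 1·106 = 31]
  106 = 3·31 + 13   → row D = row B − 3·row C = (13, −3, 4)   [check: −3·137 + 4·106 = 13]
  31 = 2·13 + 5   → row E = row C − 2·row D = (5, 7, −9)   [check: 7·137 − 9·106 = 5]
  13 = 2·5 + 3   → row F = row D − 2·row E = (3, −17, 22)   [check: −17·137 + 22·106 = 3]
  5 = 1·3 + 2   → row G = row E − 1·row F = (2, 24, −31)   [check: 24·137 − 31·106 = 2]
  3 = 1·2 + 1   → row H = row F − 1·row G = (1, −41, 53)   [check: −41·137 + 53·106 = 1]
  2 = 2·1 + 0   → remainder 0, stop. gcd = 1 (last nonzero row H).
The gcd is 1, so 106 is invertible mod 137. The last nonzero row gives −41·137 + 53·106 = 1, so t = 53. So 106^(−1) ≡ 53 (mod 137). Verify: 106 · 53 = 5618 ≡ 1 (mod 137). ✓

Final answer: 106^(−1) ≡ 53 (mod 137)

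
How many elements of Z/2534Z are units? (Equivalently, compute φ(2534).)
Z/2534Z has φ(2534) = 1080 units

An element a ∈ Z/2534Z is a unit iff gcd(a, 2534) = 1, so the number of units is φ(2534). φ is multiplicative, with φ(p^e) = p^e − p^(e−1). Factorise 2534 = 2 · 7 · 181. Then
  φ(2534) = (2 − 1) · (7 − 1) · (181 − 1) = 1 · 6 · 180 = 1080.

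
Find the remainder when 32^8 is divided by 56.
16

Use repeated squaring. Binary(8) = 1000. Walk through the bits of the exponent 8 left-to-right: at each bit after the leading one, square the running value, then multiply by 32 if the bit is 1 (always reducing mod 56):
  bit 1 = 1 (leading): start with 32.
  bit 2 = 0: square 32^2 = 1024 ≡ 16 (mod 56).
  bit 3 = 0: square 16^2 = 256 ≡ 32 (mod 56).
  bit 4 = 0: square 32^2 = 1024 ≡ 16 (mod 56).
Final value: 32^8 ≡ 16 (mod 56).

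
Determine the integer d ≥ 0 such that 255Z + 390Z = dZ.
In the PID Z, (a, b) is generated by gcd(a, b). Compute gcd(390, 255) with the extended Euclidean algorithm, tracking rows (r, s, t) with s·390 + t·255 = r:
  row A: (390, 1, 0)   [1·390 + 0·255 = 390]
  row B: (255, 0, 1)   [0·390 + 1·255 = 255]
  390 = 1·255 + 135   → row C = row A − 1·row B = (135, 1, −1)   [check: 1·390 − 1·255 = 135]
  255 = 1·135 + 120   → row D = row B − 1·row C = (120, −1, 2)   [check: −1·390 + 2·255 = 120]
  135 = 1·120 + 15   → row E = row C − 1·row D = (15, 2, −3)   [check: 2·390 − 3·255 = 15]
  120 = 8·15 + 0   → remainder 0, stop. gcd = 15 (last nonzero row E).
So gcd(255, 390) = 15, with Bézout identity 2·390 − 3·255 = 15. Containment (⊇): the Bézout identity exhibits 15 as an element of (255, 390), giving (15) ⊆ (255, 390). Containment (⊆): since 15 | 255 and 15 | 390 (255 = 15·17, 390 = 15·26), every Z-linear combination of 255 and 390 is divisible by 15, so (255, 390) ⊆ (15). Therefore (255, 390) = (15), d = 15.

Final answer: (255, 390) = (15); d = 15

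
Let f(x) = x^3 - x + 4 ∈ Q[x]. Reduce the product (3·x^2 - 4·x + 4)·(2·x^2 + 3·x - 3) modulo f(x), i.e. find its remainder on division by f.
First multiply in Q[x] without reducing: a · b = 6·x^4 + x^3 - 13·x^2 + 24·x - 12. Now divide by f(x) = x^3 - x + 4, eliminating the leading term at each step:
  leading term 6·x^4: subtract (6·x)·f(x) = 6·x^4 - 6·x^2 + 24·x, leaving x^3 - 7·x^2 - 12
  leading term x^3: subtract (1)·f(x) = x^3 - x + 4, leaving -7·x^2 + x - 16
The degree is now < 3, so this is the remainder. Hence a · b ≡ -7·x^2 + x - 16 in Q[x]/(f).

Final answer: a · b ≡ -7·x^2 + x - 16 (mod f(x))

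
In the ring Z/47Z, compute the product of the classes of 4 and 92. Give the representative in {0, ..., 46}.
39

Reduce the factors first: 92 ≡ 45 (mod 47), so 4 · 92 ≡ 4 · 45 (mod 47). 4 · 45 = 180. Dividing by 47: 180 = 3·47 + 39. So (4 · 92) mod 47 = 39.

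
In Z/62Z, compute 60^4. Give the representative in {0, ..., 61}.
Use repeated squaring. Binary(4) = 100. Walk through the bits of the exponent 4 left-to-right: at each bit after the leading one, square the running value, then multiply by 60 if the bit is 1 (always reducing mod 62):
  bit 1 = 1 (leading): start with 60.
  bit 2 = 0: square 60^2 = 3600 ≡ 4 (mod 62).
  bit 3 = 0: square 4^2 = 16 (mod 62).
Final value: 60^4 ≡ 16 (mod 62).

Final answer: 16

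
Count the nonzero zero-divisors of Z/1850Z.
In Z/1850Z each nonzero element is either a unit (gcd with 1850 is 1) or a zero-divisor (gcd > 1). The number of units is φ(1850): factorise 1850 = 2 · 5^2 · 37, so φ(1850) = (2 − 1) · (5^2 − 5^1) · (37 − 1) = 1 · 20 · 36 = 720. The nonzero elements number 1850 − 1 = 1849. Hence the nonzero zero-divisors number 1849 − 720 = 1129.

Final answer: Z/1850Z has 1129 nonzero zero-divisors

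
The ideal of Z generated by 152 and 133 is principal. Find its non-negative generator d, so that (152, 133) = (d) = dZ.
(152, 133) = (19); d = 19

In the PID Z, (a, b) is generated by gcd(a, b). Compute gcd(152, 133) with the extended Euclidean algorithm, tracking rows (r, s, t) with s·152 + t·133 = r:
  row A: (152, 1, 0)   [1·152 + 0·133 = 152]
  row B: (133, 0, 1)   [0·152 + 1·133 = 133]
  152 = 1·133 + 19   → row C = row A − 1·row B = (19, 1, −1)   [check: 1·152 − 1·133 = 19]
  133 = 7·19 + 0   → remainder 0, stop. gcd = 19 (last nonzero row C).
So gcd(152, 133) = 19, with Bézout identity 1·152 − 1·133 = 19. Containment (⊇): the Bézout identity exhibits 19 as an element of (152, 133), giving (19) ⊆ (152, 133). Containment (⊆): since 19 | 152 and 19 | 133 (152 = 19·8, 133 = 19·7), every Z-linear combination of 152 and 133 is divisible by 19, so (152, 133) ⊆ (19). Therefore (152, 133) = (19), d = 19.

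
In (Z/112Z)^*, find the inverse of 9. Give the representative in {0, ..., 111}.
Apply the extended Euclidean algorithm to (112, 9), tracking rows (r, s, t) with s·112 + t·9 = r. Each division r_prev = q·r_cur + r_new produces the new row as (previous row) − q·(current row):
  row A: (112, 1, 0)   [1·112 + 0·9 = 112]
  row B: (9, 0, 1)   [0·112 + 1·9 = 9]
  112 = 12·9 + 4   → row C = row A − 12·row B = (4, 1, −12)   [check: 1·112 − 12·9 = 4]
  9 = 2·4 + 1   → row D = row B − 2·row C = (1, −2, 25)   [check: −2·112 + 25·9 = 1]
  4 = 4·1 + 0   → remainder 0, stop. gcd = 1 (last nonzero row D).
The gcd is 1, so 9 is invertible mod 112. The last nonzero row gives −2·112 + 25·9 = 1, so t = 25. So 9^(−1) ≡ 25 (mod 112). Verify: 9 · 25 = 225 ≡ 1 (mod 112). ✓

Final answer: 9^(−1) ≡ 25 (mod 112)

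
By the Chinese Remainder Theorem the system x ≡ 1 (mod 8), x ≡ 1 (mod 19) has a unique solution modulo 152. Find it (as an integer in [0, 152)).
The moduli 8, 19 are pairwise coprime, so by the CRT there is a unique solution mod 8·19 = 152.
Solve by successive substitution. Start with x ≡ 1 (mod 8).
  Combine with x ≡ 1 (mod 19): write x = 1 + 8·t and require 1 + 8·t ≡ 1 (mod 19), i.e. 8·t ≡ 1 − 1 ≡ 0 (mod 19). Since 8^(−1) ≡ 12 (mod 19), t ≡ 12·0 ≡ 0 (mod 19). So x ≡ 1 + 8·0 = 1 (mod 152).
Unique solution in [0, 152): x = 1.

Final answer: x ≡ 1 (mod 152); the representative in [0, 152) is 1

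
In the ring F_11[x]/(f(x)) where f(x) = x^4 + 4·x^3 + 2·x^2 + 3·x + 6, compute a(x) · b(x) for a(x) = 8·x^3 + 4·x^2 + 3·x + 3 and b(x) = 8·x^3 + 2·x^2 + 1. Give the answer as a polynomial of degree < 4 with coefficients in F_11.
Multiply as integer polynomials: a · b = 64·x^6 + 48·x^5 + 32·x^4 + 38·x^3 + 10·x^2 + 3·x + 3. Reducing coefficients mod 11: a · b ≡ 9·x^6 + 4·x^5 + 10·x^4 + 5·x^3 + 10·x^2 + 3·x + 3. Now divide by f(x) = x^4 + 4·x^3 + 2·x^2 + 3·x + 6 in F_11[x], eliminating the leading term at each step:
  leading term 9·x^6: subtract (9·x^2)·f(x) = 9·x^6 + 3·x^5 + 7·x^4 + 5·x^3 + 10·x^2, leaving x^5 + 3·x^4 + 3·x + 3 (coefficients mod 11)
  leading term x^5: subtract (x)·f(x) = x^5 + 4·x^4 + 2·x^3 + 3·x^2 + 6·x, leaving 10·x^4 + 9·x^3 + 8·x^2 + 8·x + 3 (coefficients mod 11)
  leading term 10·x^4: subtract (10)·f(x) = 10·x^4 + 7·x^3 + 9·x^2 + 8·x + 5, leaving 2·x^3 + 10·x^2 + 9 (coefficients mod 11)
The degree is now < 4, so this is the remainder. Hence a · b ≡ 2·x^3 + 10·x^2 + 9 in F_11[x]/(f).

Final answer: a · b ≡ 2·x^3 + 10·x^2 + 9 (mod f(x))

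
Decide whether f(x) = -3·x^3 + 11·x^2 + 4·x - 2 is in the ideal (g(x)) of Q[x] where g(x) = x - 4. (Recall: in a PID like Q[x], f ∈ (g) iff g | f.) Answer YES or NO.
NO

In Q[x] the ideal (g) consists of all multiples of g, so f ∈ (g) iff g | f, i.e. iff the remainder of f on division by g is 0. Divide f by g (g is monic, so eliminate the leading term of the running remainder at each step):
  leading term -3·x^3: subtract (-3·x^2)·g(x) = -3·x^3 + 12·x^2, leaving -x^2 + 4·x - 2
  leading term -x^2: subtract (-x)·g(x) = -x^2 + 4·x, leaving -2
The remainder r(x) = -2 ≠ 0 (and deg r < deg g), so g ∤ f, i.e. f ∉ (g).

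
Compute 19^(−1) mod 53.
19^(−1) ≡ 14 (mod 53)

Apply the extended Euclidean algorithm to (53, 19), tracking rows (r, s, t) with s·53 + t·19 = r. Each division r_prev = q·r_cur + r_new produces the new row as (previous row) − q·(current row):
  row A: (53, 1, 0)   [1·53 + 0·19 = 53]
  row B: (19, 0, 1)   [0·53 + 1·19 = 19]
  53 = 2·19 + 15   → row C = row A − 2·row B = (15, 1, −2)   [check: 1·53 − 2·19 = 15]
  19 = 1·15 + 4   → row D = row B − 1·row C = (4, −1, 3)   [check: −1·53 + 3·19 = 4]
  15 = 3·4 + 3   → row E = row C − 3·row D = (3, 4, −11)   [check: 4·53 − 11·19 = 3]
  4 = 1·3 + 1   → row F = row D − 1·row E = (1, −5, 14)   [check: −5·53 + 14·19 = 1]
  3 = 3·1 + 0   → remainder 0, stop. gcd = 1 (last nonzero row F).
The gcd is 1, so 19 is invertible mod 53. The last nonzero row gives −5·53 + 14·19 = 1, so t = 14. So 19^(−1) ≡ 14 (mod 53). Verify: 19 · 14 = 266 ≡ 1 (mod 53). ✓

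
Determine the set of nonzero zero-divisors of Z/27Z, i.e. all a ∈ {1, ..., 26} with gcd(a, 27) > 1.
nonzero zero-divisors of Z/27Z = {3, 6, 9, 12, 15, 18, 21, 24}

An element a ∈ Z/27Z (with a ≠ 0) is a zero-divisor iff gcd(a, 27) > 1 (because a is a unit precisely when gcd(a, n) = 1, and in Z/nZ every nonzero, non-unit element is a zero-divisor). Scan a = 1, ..., 26 and keep those with gcd(a, 27) > 1:
  gcd(3, 27) = 3, gcd(6, 27) = 3, gcd(9, 27) = 9, gcd(12, 27) = 3, gcd(15, 27) = 3, gcd(18, 27) = 9, gcd(21, 27) = 3, gcd(24, 27) = 3.
All other a ∈ {1, ..., 26} have gcd(a, 27) = 1 and are units. So the nonzero zero-divisors are exactly the 8 values of a appearing in this scan.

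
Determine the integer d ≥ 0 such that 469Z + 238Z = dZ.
In the PID Z, (a, b) is generated by gcd(a, b). Compute gcd(469, 238) with the extended Euclidean algorithm, tracking rows (r, s, t) with s·469 + t·238 = r:
  row A: (469, 1, 0)   [1·469 + 0·238 = 469]
  row B: (238, 0, 1)   [0·469 + 1·238 = 238]
  469 = 1·238 + 231   → row C = row A − 1·row B = (231, 1, −1)   [check: 1·469 − 1·238 = 231]
  238 = 1·231 + 7   → row D = row B − 1·row C = (7, −1, 2)   [check: −1·469 + 2·238 = 7]
  231 = 33·7 + 0   → remainder 0, stop. gcd = 7 (last nonzero row D).
So gcd(469, 238) = 7, with Bézout identity −1·469 + 2·238 = 7. Containment (⊇): the Bézout identity exhibits 7 as an element of (469, 238), giving (7) ⊆ (469, 238). Containment (⊆): since 7 | 469 and 7 | 238 (469 = 7·67, 238 = 7·34), every Z-linear combination of 469 and 238 is divisible by 7, so (469, 238) ⊆ (7). Therefore (469, 238) = (7), d = 7.

Final answer: (469, 238) = (7); d = 7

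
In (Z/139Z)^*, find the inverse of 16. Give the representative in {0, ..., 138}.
16^(−1) ≡ 113 (mod 139)

Apply the extended Euclidean algorithm to (139, 16), tracking rows (r, s, t) with s·139 + t·16 = r. Each division r_prev = q·r_cur + r_new produces the new row as (previous row) − q·(current row):
  row A: (139, 1, 0)   [1·139 + 0·16 = 139]
  row B: (16, 0, 1)   [0·139 + 1·16 = 16]
  139 = 8·16 + 11   → row C = row A − 8·row B = (11, 1, −8)   [check: 1·139 − 8·16 = 11]
  16 = 1·11 + 5   → row D = row B − 1·row C = (5, −1, 9)   [check: −1·139 + 9·16 = 5]
  11 = 2·5 + 1   → row E = row C − 2·row D = (1, 3, −26)   [check: 3·139 − 26·16 = 1]
  5 = 5·1 + 0   → remainder 0, stop. gcd = 1 (last nonzero row E).
The gcd is 1, so 16 is invertible mod 139. The last nonzero row gives 3·139 − 26·16 = 1, so t = −26. So 16^(−1) ≡ −26 ≡ 113 (mod 139). Verify: 16 · 113 = 1808 ≡ 1 (mod 139). ✓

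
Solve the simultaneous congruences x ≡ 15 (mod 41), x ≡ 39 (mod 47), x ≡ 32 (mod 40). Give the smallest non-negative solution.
x ≡ 5632 (mod 77080); the representative in [0, 77080) is 5632

The moduli 41, 47, 40 are pairwise coprime, so by the CRT there is a unique solution mod 41·47·40 = 77080.
Solve by successive substitution. Start with x ≡ 15 (mod 41).
  Combine with x ≡ 39 (mod 47): write x = 15 + 41·t and require 15 + 41·t ≡ 39 (mod 47), i.e. 41·t ≡ 39 − 15 ≡ 24 (mod 47). Since 41^(−1) ≡ 39 (mod 47), t ≡ 39·24 ≡ 43 (mod 47). So x ≡ 15 + 41·43 = 1778 (mod 1927).
  Combine with x ≡ 32 (mod 40): write x = 1778 + 1927·t and require 1778 + 1927·t ≡ 32 (mod 40), i.e. 1927·t ≡ 32 − 1778 ≡ 14 (mod 40). Since 1927^(−1) ≡ 23 (mod 40) (1927 ≡ 7 (mod 40)), t ≡ 23·14 ≡ 2 (mod 40). So x ≡ 1778 + 1927·2 = 5632 (mod 77080).
Unique solution in [0, 77080): x = 5632.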